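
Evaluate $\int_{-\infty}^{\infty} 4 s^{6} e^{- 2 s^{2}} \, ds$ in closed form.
$\frac{15 \sqrt{2} \sqrt{\pi}}{32}$

Consider the simpler parametrised integral
$$J(a) = \int_{-\infty}^{\infty} 4 e^{- a s^{2}} \, ds = \frac{4 \sqrt{\pi}}{\sqrt{a}}.$$

Differentiating under the integral sign brings down a factor of $(-s^2)$:
$$\frac{dJ}{da} = \int_{-\infty}^{\infty} - 4 s^{2} e^{- a s^{2}} \, ds = - \frac{2 \sqrt{\pi}}{a^{\frac{3}{2}}}.$$

Repeating $3$ times in total — each differentiation brings down another $(-s^2)$ — gives
$$\frac{d^{3}J}{da^{3}} = \int_{-\infty}^{\infty} - 4 s^{6} e^{- a s^{2}} \, ds = - \frac{15 \sqrt{\pi}}{2 a^{\frac{7}{2}}},$$
and the integrand here is $(-1)^{3}$ times the target integrand, so $I = (-1)^{3}\,\frac{d^{3}J}{da^{3}} = \frac{15 \sqrt{\pi}}{2 a^{\frac{7}{2}}}$.

Setting $a = 2$:
$$I = \frac{15 \sqrt{2} \sqrt{\pi}}{32}.$$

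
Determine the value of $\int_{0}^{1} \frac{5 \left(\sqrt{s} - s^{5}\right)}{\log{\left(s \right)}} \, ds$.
$- \log{\left(1024 \right)}$

Replace the exponent $5$ by a parameter $a$: let $I(a) = \int_{0}^{1} \frac{5 \left(\sqrt{s} - s^{a}\right)}{\log{\left(s \right)}} \, ds$.

Since $\dfrac{\partial}{\partial a}\,s^{a} = s^{a} \ln s$, the $\ln s$ in the denominator cancels and
$$\frac{dI}{da} = \int_{0}^{1} -5 s^{a} \, ds = -5 \left[\frac{s^{a+1}}{a+1}\right]_0^1 = - \frac{5}{a + 1}.$$

Integrating with respect to $a$ gives $I(a) = - \log{\left(\frac{32 \left(a + 1\right)^{5}}{243} \right)} + C$.

At $a = \frac{1}{2}$ the integrand is identically $0$, so $I(\frac{1}{2}) = 0$. The closed form gives $0$, hence $C = 0$.

Setting $a = 5$:
$$I = - \log{\left(1024 \right)}.$$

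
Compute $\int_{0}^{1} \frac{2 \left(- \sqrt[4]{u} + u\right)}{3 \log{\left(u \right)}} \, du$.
$\log{\left(\frac{4 \sqrt[3]{5}}{5} \right)}$

Replace the exponent $1$ by a parameter $a$: let $I(a) = \int_{0}^{1} \frac{2 \left(- \sqrt[4]{u} + u^{a}\right)}{3 \log{\left(u \right)}} \, du$.

Since $\dfrac{\partial}{\partial a}\,u^{a} = u^{a} \ln u$, the $\ln u$ in the denominator cancels and
$$\frac{dI}{da} = \int_{0}^{1} \frac{2}{3} u^{a} \, du = \frac{2}{3} \left[\frac{u^{a+1}}{a+1}\right]_0^1 = \frac{2}{3 \left(a + 1\right)}.$$

Integrating with respect to $a$ gives $I(a) = \log{\left(\frac{2 \sqrt[3]{10} \left(a + 1\right)^{\frac{2}{3}}}{5} \right)} + C$.

At $a = \frac{1}{4}$ the integrand is identically $0$, so $I(\frac{1}{4}) = 0$. The closed form gives $0$, hence $C = 0$.

Setting $a = 1$:
$$I = \log{\left(\frac{4 \sqrt[3]{5}}{5} \right)}.$$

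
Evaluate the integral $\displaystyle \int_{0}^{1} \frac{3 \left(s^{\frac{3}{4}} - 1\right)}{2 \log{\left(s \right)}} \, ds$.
$\log{\left(\frac{7 \sqrt{7}}{8} \right)}$

Introduce a parameter $a$ in the exponent: let $I(a) = \int_{0}^{1} \frac{3 \left(s^{a} - 1\right)}{2 \log{\left(s \right)}} \, ds$.

Since $\dfrac{\partial}{\partial a}\,s^{a} = s^{a} \ln s$, the $\ln s$ in the denominator cancels and
$$\frac{dI}{da} = \int_{0}^{1} \frac{3}{2} s^{a} \, ds = \frac{3}{2} \left[\frac{s^{a+1}}{a+1}\right]_0^1 = \frac{3}{2 \left(a + 1\right)}.$$

Integrating with respect to $a$ gives $I(a) = \frac{3 \log{\left(a + 1 \right)}}{2} + C$.

At $a = 0$ the integrand is identically $0$, so $I(0) = 0$. The closed form gives $0$, hence $C = 0$.

Setting $a = \frac{3}{4}$:
$$I = \log{\left(\frac{7 \sqrt{7}}{8} \right)}.$$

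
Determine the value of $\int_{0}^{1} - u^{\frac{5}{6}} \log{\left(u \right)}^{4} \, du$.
$- \frac{186624}{161051}$

Consider the simpler parametrised integral
$$J(a) = \int_{0}^{1} - u^{a} \, du = - \frac{1}{a + 1}.$$

Differentiating under the integral sign brings down a factor of $\ln u$:
$$\frac{dJ}{da} = \int_{0}^{1} - u^{a} \log{\left(u \right)} \, du = \frac{1}{\left(a + 1\right)^{2}}.$$

Repeating $4$ times in total — each differentiation brings down another $\ln u$ — gives
$$\frac{d^{4}J}{da^{4}} = \int_{0}^{1} - u^{a} \log{\left(u \right)}^{4} \, du = - \frac{24}{\left(a + 1\right)^{5}},$$
and the integrand here is exactly the target integrand, so $I = - \frac{24}{\left(a + 1\right)^{5}}$.

Setting $a = \frac{5}{6}$:
$$I = - \frac{186624}{161051}.$$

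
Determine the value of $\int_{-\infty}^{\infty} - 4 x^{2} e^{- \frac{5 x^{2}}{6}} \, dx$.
$- \frac{12 \sqrt{30} \sqrt{\pi}}{25}$

Start from the elementary integral
$$J(a) = \int_{-\infty}^{\infty} - 4 e^{- a x^{2}} \, dx = - \frac{4 \sqrt{\pi}}{\sqrt{a}}.$$

Differentiating under the integral sign brings down a factor of $(-x^2)$:
$$\frac{dJ}{da} = \int_{-\infty}^{\infty} 4 x^{2} e^{- a x^{2}} \, dx = \frac{2 \sqrt{\pi}}{a^{\frac{3}{2}}}.$$

The integral on the left is $-I$, so $I = - \frac{2 \sqrt{\pi}}{a^{\frac{3}{2}}}$.

Setting $a = \frac{5}{6}$:
$$I = - \frac{12 \sqrt{30} \sqrt{\pi}}{25}.$$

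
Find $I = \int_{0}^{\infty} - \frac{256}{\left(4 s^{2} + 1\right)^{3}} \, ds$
$- 24 \pi$

Begin with the known result
$$J(a) = \int_{0}^{\infty} - \frac{4}{a^{2} + s^{2}} \, ds = - \frac{2 \pi}{a}.$$

Differentiating under the integral sign with respect to $a$,
$$\frac{dJ}{da} = \int_{0}^{\infty} \frac{8 a}{\left(a^{2} + s^{2}\right)^{2}} \, ds = \frac{2 \pi}{a^{2}},$$
so $\int_{0}^{\infty} - \frac{4}{\left(a^{2} + s^{2}\right)^{2}} \, ds = - \frac{\pi}{a^{3}}$.

Repeating — each differentiation of $1/(s^2+a^2)^j$ produces $-2ja/(s^2+a^2)^{j+1}$ — and dividing through by $-2ja$ at each step yields, after $2$ differentiations in total,
$$\int_{0}^{\infty} - \frac{4}{\left(a^{2} + s^{2}\right)^{3}} \, ds = - \frac{3 \pi}{4 a^{5}}.$$

Setting $a = \frac{1}{2}$:
$$I = - 24 \pi.$$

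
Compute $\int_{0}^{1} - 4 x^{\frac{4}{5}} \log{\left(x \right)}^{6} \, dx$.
$- \frac{25000000}{531441}$

Consider the simpler parametrised integral
$$J(a) = \int_{0}^{1} - 4 x^{a} \, dx = - \frac{4}{a + 1}.$$

Differentiating under the integral sign brings down a factor of $\ln x$:
$$\frac{dJ}{da} = \int_{0}^{1} - 4 x^{a} \log{\left(x \right)} \, dx = \frac{4}{\left(a + 1\right)^{2}}.$$

Repeating $6$ times in total — each differentiation brings down another $\ln x$ — gives
$$\frac{d^{6}J}{da^{6}} = \int_{0}^{1} - 4 x^{a} \log{\left(x \right)}^{6} \, dx = - \frac{2880}{\left(a + 1\right)^{7}},$$
and the integrand here is exactly the target integrand, so $I = - \frac{2880}{\left(a + 1\right)^{7}}$.

Setting $a = \frac{4}{5}$:
$$I = - \frac{25000000}{531441}.$$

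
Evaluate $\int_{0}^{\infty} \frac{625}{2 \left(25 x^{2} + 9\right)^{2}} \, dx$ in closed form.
$\frac{125 \pi}{216}$

Begin with the known result
$$J(a) = \int_{0}^{\infty} \frac{1}{2 \left(a^{2} + x^{2}\right)} \, dx = \frac{\pi}{4 a}.$$

Differentiating under the integral sign with respect to $a$,
$$\frac{dJ}{da} = \int_{0}^{\infty} - \frac{a}{\left(a^{2} + x^{2}\right)^{2}} \, dx = - \frac{\pi}{4 a^{2}},$$
so $\int_{0}^{\infty} \frac{1}{2 \left(a^{2} + x^{2}\right)^{2}} \, dx = \frac{\pi}{8 a^{3}}$.

Setting $a = \frac{3}{5}$:
$$I = \frac{125 \pi}{216}.$$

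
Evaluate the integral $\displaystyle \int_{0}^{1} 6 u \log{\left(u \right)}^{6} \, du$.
$\frac{135}{4}$

Consider the simpler parametrised integral
$$J(a) = \int_{0}^{1} 6 u^{a} \, du = \frac{6}{a + 1}.$$

Differentiating under the integral sign brings down a factor of $\ln u$:
$$\frac{dJ}{da} = \int_{0}^{1} 6 u^{a} \log{\left(u \right)} \, du = - \frac{6}{\left(a + 1\right)^{2}}.$$

Repeating $6$ times in total — each differentiation brings down another $\ln u$ — gives
$$\frac{d^{6}J}{da^{6}} = \int_{0}^{1} 6 u^{a} \log{\left(u \right)}^{6} \, du = \frac{4320}{\left(a + 1\right)^{7}},$$
and the integrand here is exactly the target integrand, so $I = \frac{4320}{\left(a + 1\right)^{7}}$.

Setting $a = 1$:
$$I = \frac{135}{4}.$$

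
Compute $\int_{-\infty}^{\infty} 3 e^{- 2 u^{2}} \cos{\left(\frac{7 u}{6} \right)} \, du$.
$\frac{3 \sqrt{2} \sqrt{\pi}}{2 e^{\frac{49}{288}}}$

Treat the cosine frequency as a parameter and define $I(b) = \int_{-\infty}^{\infty} 3 e^{- 2 u^{2}} \cos{\left(b u \right)} \, du$.

Differentiating under the integral sign,
$$I'(b) = \int_{-\infty}^{\infty} - 3 u e^{- 2 u^{2}} \sin{\left(b u \right)} \, du.$$

Integrate $\int_{-\infty}^{\infty} u \sin(b u)\, e^{- 2 u^{2}}\, du$ by parts with $w = \sin(b u)$ and $dv = u\, e^{- 2 u^{2}}\, du$, giving $v = - \frac{e^{- 2 u^{2}}}{4}$. The boundary term vanishes and
$$\int_{-\infty}^{\infty} u \sin(b u)\, e^{- 2 u^{2}}\, du = \frac{b}{4} \int_{-\infty}^{\infty} \cos(b u)\, e^{- 2 u^{2}}\, du,$$
so $I'(b) = - \frac{b}{4}\, I(b)$.

This is a separable first-order ODE; solving with the initial condition $I(0) = \int_{-\infty}^{\infty} 3 e^{- 2 u^{2}}\,du = \frac{3 \sqrt{2} \sqrt{\pi}}{2}$ gives
$$I(b) = \frac{3 \sqrt{2} \sqrt{\pi} e^{- \frac{b^{2}}{8}}}{2}.$$

Setting $b = \frac{7}{6}$:
$$I = \frac{3 \sqrt{2} \sqrt{\pi}}{2 e^{\frac{49}{288}}}.$$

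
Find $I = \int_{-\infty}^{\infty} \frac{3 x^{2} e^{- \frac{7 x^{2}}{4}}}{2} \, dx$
$\frac{6 \sqrt{7} \sqrt{\pi}}{49}$

Consider the simpler parametrised integral
$$J(a) = \int_{-\infty}^{\infty} \frac{3 e^{- a x^{2}}}{2} \, dx = \frac{3 \sqrt{\pi}}{2 \sqrt{a}}.$$

Differentiating under the integral sign brings down a factor of $(-x^2)$:
$$\frac{dJ}{da} = \int_{-\infty}^{\infty} - \frac{3 x^{2} e^{- a x^{2}}}{2} \, dx = - \frac{3 \sqrt{\pi}}{4 a^{\frac{3}{2}}}.$$

The integral on the left is $-I$, so $I = \frac{3 \sqrt{\pi}}{4 a^{\frac{3}{2}}}$.

Setting $a = \frac{7}{4}$:
$$I = \frac{6 \sqrt{7} \sqrt{\pi}}{49}.$$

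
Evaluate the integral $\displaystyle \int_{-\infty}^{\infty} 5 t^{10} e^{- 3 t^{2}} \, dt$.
$\frac{175 \sqrt{3} \sqrt{\pi}}{864}$

Consider the simpler parametrised integral
$$J(a) = \int_{-\infty}^{\infty} 5 e^{- a t^{2}} \, dt = \frac{5 \sqrt{\pi}}{\sqrt{a}}.$$

Differentiating under the integral sign brings down a factor of $(-t^2)$:
$$\frac{dJ}{da} = \int_{-\infty}^{\infty} - 5 t^{2} e^{- a t^{2}} \, dt = - \frac{5 \sqrt{\pi}}{2 a^{\frac{3}{2}}}.$$

Repeating $5$ times in total — each differentiation brings down another $(-t^2)$ — gives
$$\frac{d^{5}J}{da^{5}} = \int_{-\infty}^{\infty} - 5 t^{10} e^{- a t^{2}} \, dt = - \frac{4725 \sqrt{\pi}}{32 a^{\frac{11}{2}}},$$
and the integrand here is $(-1)^{5}$ times the target integrand, so $I = (-1)^{5}\,\frac{d^{5}J}{da^{5}} = \frac{4725 \sqrt{\pi}}{32 a^{\frac{11}{2}}}$.

Setting $a = 3$:
$$I = \frac{175 \sqrt{3} \sqrt{\pi}}{864}.$$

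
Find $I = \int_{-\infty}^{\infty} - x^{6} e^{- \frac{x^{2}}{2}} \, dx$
$- 15 \sqrt{2} \sqrt{\pi}$

Consider the simpler parametrised integral
$$J(a) = \int_{-\infty}^{\infty} - e^{- a x^{2}} \, dx = - \frac{\sqrt{\pi}}{\sqrt{a}}.$$

Differentiating under the integral sign brings down a factor of $(-x^2)$:
$$\frac{dJ}{da} = \int_{-\infty}^{\infty} x^{2} e^{- a x^{2}} \, dx = \frac{\sqrt{\pi}}{2 a^{\frac{3}{2}}}.$$

Repeating $3$ times in total — each differentiation brings down another $(-x^2)$ — gives
$$\frac{d^{3}J}{da^{3}} = \int_{-\infty}^{\infty} x^{6} e^{- a x^{2}} \, dx = \frac{15 \sqrt{\pi}}{8 a^{\frac{7}{2}}},$$
and the integrand here is $(-1)^{3}$ times the target integrand, so $I = (-1)^{3}\,\frac{d^{3}J}{da^{3}} = - \frac{15 \sqrt{\pi}}{8 a^{\frac{7}{2}}}$.

Setting $a = \frac{1}{2}$:
$$I = - 15 \sqrt{2} \sqrt{\pi}.$$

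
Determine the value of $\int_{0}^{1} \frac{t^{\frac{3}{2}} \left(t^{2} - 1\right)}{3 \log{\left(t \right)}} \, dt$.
$\log{\left(\frac{15^{\frac{2}{3}}}{5} \right)}$

Replace the exponent $\frac{3}{2}$ by a parameter $a$: let $I(a) = \int_{0}^{1} \frac{t^{\frac{7}{2}} - t^{a}}{3 \log{\left(t \right)}} \, dt$.

Since $\dfrac{\partial}{\partial a}\,t^{a} = t^{a} \ln t$, the $\ln t$ in the denominator cancels and
$$\frac{dI}{da} = \int_{0}^{1} - \frac{1}{3} t^{a} \, dt = - \frac{1}{3} \left[\frac{t^{a+1}}{a+1}\right]_0^1 = - \frac{1}{3 a + 3}.$$

Integrating with respect to $a$ gives $I(a) = - \frac{\log{\left(a + 1 \right)}}{3} - \frac{\log{\left(6 \right)}}{3} + \log{\left(3 \right)} + C$.

At $a = \frac{7}{2}$ the integrand is identically $0$, so $I(\frac{7}{2}) = 0$. The closed form gives $0$, hence $C = 0$.

Setting $a = \frac{3}{2}$:
$$I = \log{\left(\frac{15^{\frac{2}{3}}}{5} \right)}.$$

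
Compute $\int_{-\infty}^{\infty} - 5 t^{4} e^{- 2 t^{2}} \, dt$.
$- \frac{15 \sqrt{2} \sqrt{\pi}}{32}$

Consider the simpler parametrised integral
$$J(a) = \int_{-\infty}^{\infty} - 5 e^{- a t^{2}} \, dt = - \frac{5 \sqrt{\pi}}{\sqrt{a}}.$$

Differentiating under the integral sign brings down a factor of $(-t^2)$:
$$\frac{dJ}{da} = \int_{-\infty}^{\infty} 5 t^{2} e^{- a t^{2}} \, dt = \frac{5 \sqrt{\pi}}{2 a^{\frac{3}{2}}}.$$

Repeating twice in total — each differentiation brings down another $(-t^2)$ — gives
$$\frac{d^{2}J}{da^{2}} = \int_{-\infty}^{\infty} - 5 t^{4} e^{- a t^{2}} \, dt = - \frac{15 \sqrt{\pi}}{4 a^{\frac{5}{2}}},$$
and the integrand here is exactly the target integrand, so $I = - \frac{15 \sqrt{\pi}}{4 a^{\frac{5}{2}}}$.

Setting $a = 2$:
$$I = - \frac{15 \sqrt{2} \sqrt{\pi}}{32}.$$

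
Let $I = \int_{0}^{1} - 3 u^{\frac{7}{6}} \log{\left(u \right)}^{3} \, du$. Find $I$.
$\frac{23328}{28561}$

Start from the elementary integral
$$J(a) = \int_{0}^{1} - 3 u^{a} \, du = - \frac{3}{a + 1}.$$

Differentiating under the integral sign brings down a factor of $\ln u$:
$$\frac{dJ}{da} = \int_{0}^{1} - 3 u^{a} \log{\left(u \right)} \, du = \frac{3}{\left(a + 1\right)^{2}}.$$

Repeating $3$ times in total — each differentiation brings down another $\ln u$ — gives
$$\frac{d^{3}J}{da^{3}} = \int_{0}^{1} - 3 u^{a} \log{\left(u \right)}^{3} \, du = \frac{18}{\left(a + 1\right)^{4}},$$
and the integrand here is exactly the target integrand, so $I = \frac{18}{\left(a + 1\right)^{4}}$.

Setting $a = \frac{7}{6}$:
$$I = \frac{23328}{28561}.$$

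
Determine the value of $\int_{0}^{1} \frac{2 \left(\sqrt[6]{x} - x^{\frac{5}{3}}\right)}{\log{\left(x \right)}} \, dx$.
$\log{\left(\frac{49}{256} \right)}$

Introduce a parameter $a$ in the exponent: let $I(a) = \int_{0}^{1} \frac{2 \left(- x^{\frac{5}{3}} + x^{a}\right)}{\log{\left(x \right)}} \, dx$.

Since $\dfrac{\partial}{\partial a}\,x^{a} = x^{a} \ln x$, the $\ln x$ in the denominator cancels and
$$\frac{dI}{da} = \int_{0}^{1} 2 x^{a} \, dx = 2 \left[\frac{x^{a+1}}{a+1}\right]_0^1 = \frac{2}{a + 1}.$$

Integrating with respect to $a$ gives $I(a) = \log{\left(\frac{9 \left(a + 1\right)^{2}}{64} \right)} + C$.

At $a = \frac{5}{3}$ the integrand is identically $0$, so $I(\frac{5}{3}) = 0$. The closed form gives $0$, hence $C = 0$.

Setting $a = \frac{1}{6}$:
$$I = \log{\left(\frac{49}{256} \right)}.$$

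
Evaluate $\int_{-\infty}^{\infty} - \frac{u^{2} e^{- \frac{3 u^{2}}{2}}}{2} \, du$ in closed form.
$- \frac{\sqrt{6} \sqrt{\pi}}{18}$

Consider the simpler parametrised integral
$$J(a) = \int_{-\infty}^{\infty} - \frac{e^{- a u^{2}}}{2} \, du = - \frac{\sqrt{\pi}}{2 \sqrt{a}}.$$

Differentiating under the integral sign brings down a factor of $(-u^2)$:
$$\frac{dJ}{da} = \int_{-\infty}^{\infty} \frac{u^{2} e^{- a u^{2}}}{2} \, du = \frac{\sqrt{\pi}}{4 a^{\frac{3}{2}}}.$$

The integral on the left is $-I$, so $I = - \frac{\sqrt{\pi}}{4 a^{\frac{3}{2}}}$.

Setting $a = \frac{3}{2}$:
$$I = - \frac{\sqrt{6} \sqrt{\pi}}{18}.$$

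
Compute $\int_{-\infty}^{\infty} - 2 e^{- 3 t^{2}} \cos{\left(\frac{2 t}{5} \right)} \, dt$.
$- \frac{2 \sqrt{3} \sqrt{\pi}}{3 e^{\frac{1}{75}}}$

Treat the cosine frequency as a parameter and define $I(b) = \int_{-\infty}^{\infty} - 2 e^{- 3 t^{2}} \cos{\left(b t \right)} \, dt$.

Differentiating under the integral sign,
$$I'(b) = \int_{-\infty}^{\infty} 2 t e^{- 3 t^{2}} \sin{\left(b t \right)} \, dt.$$

Integrate $\int_{-\infty}^{\infty} t \sin(b t)\, e^{- 3 t^{2}}\, dt$ by parts with $u = \sin(b t)$ and $dv = t\, e^{- 3 t^{2}}\, dt$, giving $v = - \frac{e^{- 3 t^{2}}}{6}$. The boundary term vanishes and
$$\int_{-\infty}^{\infty} t \sin(b t)\, e^{- 3 t^{2}}\, dt = \frac{b}{6} \int_{-\infty}^{\infty} \cos(b t)\, e^{- 3 t^{2}}\, dt,$$
so $I'(b) = - \frac{b}{6}\, I(b)$.

This is a separable first-order ODE; solving with the initial condition $I(0) = \int_{-\infty}^{\infty} - 2 e^{- 3 t^{2}}\,dt = - \frac{2 \sqrt{3} \sqrt{\pi}}{3}$ gives
$$I(b) = - \frac{2 \sqrt{3} \sqrt{\pi} e^{- \frac{b^{2}}{12}}}{3}.$$

Setting $b = \frac{2}{5}$:
$$I = - \frac{2 \sqrt{3} \sqrt{\pi}}{3 e^{\frac{1}{75}}}.$$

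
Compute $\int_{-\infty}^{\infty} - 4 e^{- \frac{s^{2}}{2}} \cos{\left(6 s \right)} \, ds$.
$- \frac{4 \sqrt{2} \sqrt{\pi}}{e^{18}}$

Define $I(b) = \int_{-\infty}^{\infty} - 4 e^{- \frac{s^{2}}{2}} \cos{\left(b s \right)} \, ds$.

Differentiating under the integral sign,
$$I'(b) = \int_{-\infty}^{\infty} 4 s e^{- \frac{s^{2}}{2}} \sin{\left(b s \right)} \, ds.$$

Integrate $\int_{-\infty}^{\infty} s \sin(b s)\, e^{- \frac{s^{2}}{2}}\, ds$ by parts with $u = \sin(b s)$ and $dv = s\, e^{- \frac{s^{2}}{2}}\, ds$, giving $v = - e^{- \frac{s^{2}}{2}}$. The boundary term vanishes and
$$\int_{-\infty}^{\infty} s \sin(b s)\, e^{- \frac{s^{2}}{2}}\, ds = b \int_{-\infty}^{\infty} \cos(b s)\, e^{- \frac{s^{2}}{2}}\, ds,$$
so $I'(b) = - b\, I(b)$.

This is a separable first-order ODE; solving with the initial condition $I(0) = \int_{-\infty}^{\infty} - 4 e^{- \frac{s^{2}}{2}}\,ds = - 4 \sqrt{2} \sqrt{\pi}$ gives
$$I(b) = - 4 \sqrt{2} \sqrt{\pi} e^{- \frac{b^{2}}{2}}.$$

Setting $b = 6$:
$$I = - \frac{4 \sqrt{2} \sqrt{\pi}}{e^{18}}.$$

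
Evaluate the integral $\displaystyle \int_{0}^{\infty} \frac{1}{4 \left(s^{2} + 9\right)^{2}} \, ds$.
$\frac{\pi}{432}$

Recall the elementary integral
$$J(a) = \int_{0}^{\infty} \frac{1}{4 \left(a^{2} + s^{2}\right)} \, ds = \frac{\pi}{8 a}.$$

Differentiating under the integral sign with respect to $a$,
$$\frac{dJ}{da} = \int_{0}^{\infty} - \frac{a}{2 \left(a^{2} + s^{2}\right)^{2}} \, ds = - \frac{\pi}{8 a^{2}},$$
so $\int_{0}^{\infty} \frac{1}{4 \left(a^{2} + s^{2}\right)^{2}} \, ds = \frac{\pi}{16 a^{3}}$.

Setting $a = 3$:
$$I = \frac{\pi}{432}.$$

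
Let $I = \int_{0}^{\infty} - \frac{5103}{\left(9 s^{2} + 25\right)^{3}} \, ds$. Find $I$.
$- \frac{5103 \pi}{50000}$

Recall the elementary integral
$$J(a) = \int_{0}^{\infty} - \frac{7}{a^{2} + s^{2}} \, ds = - \frac{7 \pi}{2 a}.$$

Differentiating under the integral sign with respect to $a$,
$$\frac{dJ}{da} = \int_{0}^{\infty} \frac{14 a}{\left(a^{2} + s^{2}\right)^{2}} \, ds = \frac{7 \pi}{2 a^{2}},$$
so $\int_{0}^{\infty} - \frac{7}{\left(a^{2} + s^{2}\right)^{2}} \, ds = - \frac{7 \pi}{4 a^{3}}$.

Repeating — each differentiation of $1/(s^2+a^2)^j$ produces $-2ja/(s^2+a^2)^{j+1}$ — and dividing through by $-2ja$ at each step yields, after $2$ differentiations in total,
$$\int_{0}^{\infty} - \frac{7}{\left(a^{2} + s^{2}\right)^{3}} \, ds = - \frac{21 \pi}{16 a^{5}}.$$

Setting $a = \frac{5}{3}$:
$$I = - \frac{5103 \pi}{50000}.$$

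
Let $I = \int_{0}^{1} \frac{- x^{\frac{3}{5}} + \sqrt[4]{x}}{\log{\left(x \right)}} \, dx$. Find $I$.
$\log{\left(\frac{25}{32} \right)}$

Consider the one-parameter family: let $I(a) = \int_{0}^{1} \frac{- x^{\frac{3}{5}} + x^{a}}{\log{\left(x \right)}} \, dx$.

Since $\dfrac{\partial}{\partial a}\,x^{a} = x^{a} \ln x$, the $\ln x$ in the denominator cancels and
$$\frac{dI}{da} = \int_{0}^{1} x^{a} \, dx = \left[\frac{x^{a+1}}{a+1}\right]_0^1 = \frac{1}{a + 1}.$$

Integrating with respect to $a$ gives $I(a) = \log{\left(\frac{5 a}{8} + \frac{5}{8} \right)} + C$.

At $a = \frac{3}{5}$ the integrand is identically $0$, so $I(\frac{3}{5}) = 0$. The closed form gives $0$, hence $C = 0$.

Setting $a = \frac{1}{4}$:
$$I = \log{\left(\frac{25}{32} \right)}.$$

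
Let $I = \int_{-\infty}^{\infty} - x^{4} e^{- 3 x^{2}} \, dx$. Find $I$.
$- \frac{\sqrt{3} \sqrt{\pi}}{36}$

Begin with the known integral
$$J(a) = \int_{-\infty}^{\infty} - e^{- a x^{2}} \, dx = - \frac{\sqrt{\pi}}{\sqrt{a}}.$$

Differentiating under the integral sign brings down a factor of $(-x^2)$:
$$\frac{dJ}{da} = \int_{-\infty}^{\infty} x^{2} e^{- a x^{2}} \, dx = \frac{\sqrt{\pi}}{2 a^{\frac{3}{2}}}.$$

Repeating twice in total — each differentiation brings down another $(-x^2)$ — gives
$$\frac{d^{2}J}{da^{2}} = \int_{-\infty}^{\infty} - x^{4} e^{- a x^{2}} \, dx = - \frac{3 \sqrt{\pi}}{4 a^{\frac{5}{2}}},$$
and the integrand here is exactly the target integrand, so $I = - \frac{3 \sqrt{\pi}}{4 a^{\frac{5}{2}}}$.

Setting $a = 3$:
$$I = - \frac{\sqrt{3} \sqrt{\pi}}{36}.$$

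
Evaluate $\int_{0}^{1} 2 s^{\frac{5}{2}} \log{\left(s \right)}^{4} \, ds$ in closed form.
$\frac{1536}{16807}$

Start from the elementary integral
$$J(a) = \int_{0}^{1} 2 s^{a} \, ds = \frac{2}{a + 1}.$$

Differentiating under the integral sign brings down a factor of $\ln s$:
$$\frac{dJ}{da} = \int_{0}^{1} 2 s^{a} \log{\left(s \right)} \, ds = - \frac{2}{\left(a + 1\right)^{2}}.$$

Repeating $4$ times in total — each differentiation brings down another $\ln s$ — gives
$$\frac{d^{4}J}{da^{4}} = \int_{0}^{1} 2 s^{a} \log{\left(s \right)}^{4} \, ds = \frac{48}{\left(a + 1\right)^{5}},$$
and the integrand here is exactly the target integrand, so $I = \frac{48}{\left(a + 1\right)^{5}}$.

Setting $a = \frac{5}{2}$:
$$I = \frac{1536}{16807}.$$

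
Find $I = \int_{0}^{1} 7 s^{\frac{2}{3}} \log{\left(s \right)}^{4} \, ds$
$\frac{40824}{3125}$

Start from the elementary integral
$$J(a) = \int_{0}^{1} 7 s^{a} \, ds = \frac{7}{a + 1}.$$

Differentiating under the integral sign brings down a factor of $\ln s$:
$$\frac{dJ}{da} = \int_{0}^{1} 7 s^{a} \log{\left(s \right)} \, ds = - \frac{7}{\left(a + 1\right)^{2}}.$$

Repeating $4$ times in total — each differentiation brings down another $\ln s$ — gives
$$\frac{d^{4}J}{da^{4}} = \int_{0}^{1} 7 s^{a} \log{\left(s \right)}^{4} \, ds = \frac{168}{\left(a + 1\right)^{5}},$$
and the integrand here is exactly the target integrand, so $I = \frac{168}{\left(a + 1\right)^{5}}$.

Setting $a = \frac{2}{3}$:
$$I = \frac{40824}{3125}.$$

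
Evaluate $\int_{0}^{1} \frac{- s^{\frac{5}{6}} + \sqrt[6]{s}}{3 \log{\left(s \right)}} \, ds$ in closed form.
$- \frac{\log{\left(11 \right)}}{3} + \frac{\log{\left(7 \right)}}{3}$

Introduce a parameter $a$ in the exponent: let $I(a) = \int_{0}^{1} \frac{\sqrt[6]{s} - s^{a}}{3 \log{\left(s \right)}} \, ds$.

Since $\dfrac{\partial}{\partial a}\,s^{a} = s^{a} \ln s$, the $\ln s$ in the denominator cancels and
$$\frac{dI}{da} = \int_{0}^{1} - \frac{1}{3} s^{a} \, ds = - \frac{1}{3} \left[\frac{s^{a+1}}{a+1}\right]_0^1 = - \frac{1}{3 a + 3}.$$

Integrating with respect to $a$ gives $I(a) = - \frac{\log{\left(a + 1 \right)}}{3} - \frac{\log{\left(6 \right)}}{3} + \frac{\log{\left(7 \right)}}{3} + C$.

At $a = \frac{1}{6}$ the integrand is identically $0$, so $I(\frac{1}{6}) = 0$. The closed form gives $0$, hence $C = 0$.

Setting $a = \frac{5}{6}$:
$$I = - \frac{\log{\left(11 \right)}}{3} + \frac{\log{\left(7 \right)}}{3}.$$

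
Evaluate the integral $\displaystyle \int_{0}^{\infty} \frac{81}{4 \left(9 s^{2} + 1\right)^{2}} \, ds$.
$\frac{27 \pi}{16}$

Recall the elementary integral
$$J(a) = \int_{0}^{\infty} \frac{1}{4 \left(a^{2} + s^{2}\right)} \, ds = \frac{\pi}{8 a}.$$

Differentiating under the integral sign with respect to $a$,
$$\frac{dJ}{da} = \int_{0}^{\infty} - \frac{a}{2 \left(a^{2} + s^{2}\right)^{2}} \, ds = - \frac{\pi}{8 a^{2}},$$
so $\int_{0}^{\infty} \frac{1}{4 \left(a^{2} + s^{2}\right)^{2}} \, ds = \frac{\pi}{16 a^{3}}$.

Setting $a = \frac{1}{3}$:
$$I = \frac{27 \pi}{16}.$$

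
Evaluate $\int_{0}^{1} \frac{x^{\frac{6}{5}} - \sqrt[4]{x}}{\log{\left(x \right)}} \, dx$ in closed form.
$- \log{\left(\frac{25}{44} \right)}$

Consider the one-parameter family: let $I(a) = \int_{0}^{1} \frac{x^{\frac{6}{5}} - x^{a}}{\log{\left(x \right)}} \, dx$.

Since $\dfrac{\partial}{\partial a}\,x^{a} = x^{a} \ln x$, the $\ln x$ in the denominator cancels and
$$\frac{dI}{da} = \int_{0}^{1} -1 x^{a} \, dx = -1 \left[\frac{x^{a+1}}{a+1}\right]_0^1 = - \frac{1}{a + 1}.$$

Integrating with respect to $a$ gives $I(a) = - \log{\left(\frac{5 a}{11} + \frac{5}{11} \right)} + C$.

At $a = \frac{6}{5}$ the integrand is identically $0$, so $I(\frac{6}{5}) = 0$. The closed form gives $0$, hence $C = 0$.

Setting $a = \frac{1}{4}$:
$$I = - \log{\left(\frac{25}{44} \right)}.$$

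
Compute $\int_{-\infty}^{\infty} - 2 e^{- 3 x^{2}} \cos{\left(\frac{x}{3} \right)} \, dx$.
$- \frac{2 \sqrt{3} \sqrt{\pi}}{3 e^{\frac{1}{108}}}$

Define $I(b) = \int_{-\infty}^{\infty} - 2 e^{- 3 x^{2}} \cos{\left(b x \right)} \, dx$.

Differentiating under the integral sign,
$$I'(b) = \int_{-\infty}^{\infty} 2 x e^{- 3 x^{2}} \sin{\left(b x \right)} \, dx.$$

Integrate $\int_{-\infty}^{\infty} x \sin(b x)\, e^{- 3 x^{2}}\, dx$ by parts with $u = \sin(b x)$ and $dv = x\, e^{- 3 x^{2}}\, dx$, giving $v = - \frac{e^{- 3 x^{2}}}{6}$. The boundary term vanishes and
$$\int_{-\infty}^{\infty} x \sin(b x)\, e^{- 3 x^{2}}\, dx = \frac{b}{6} \int_{-\infty}^{\infty} \cos(b x)\, e^{- 3 x^{2}}\, dx,$$
so $I'(b) = - \frac{b}{6}\, I(b)$.

This is a separable first-order ODE; solving with the initial condition $I(0) = \int_{-\infty}^{\infty} - 2 e^{- 3 x^{2}}\,dx = - \frac{2 \sqrt{3} \sqrt{\pi}}{3}$ gives
$$I(b) = - \frac{2 \sqrt{3} \sqrt{\pi} e^{- \frac{b^{2}}{12}}}{3}.$$

Setting $b = \frac{1}{3}$:
$$I = - \frac{2 \sqrt{3} \sqrt{\pi}}{3 e^{\frac{1}{108}}}.$$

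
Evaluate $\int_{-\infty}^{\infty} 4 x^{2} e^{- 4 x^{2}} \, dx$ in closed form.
$\frac{\sqrt{\pi}}{4}$

Begin with the known integral
$$J(a) = \int_{-\infty}^{\infty} 4 e^{- a x^{2}} \, dx = \frac{4 \sqrt{\pi}}{\sqrt{a}}.$$

Differentiating under the integral sign brings down a factor of $(-x^2)$:
$$\frac{dJ}{da} = \int_{-\infty}^{\infty} - 4 x^{2} e^{- a x^{2}} \, dx = - \frac{2 \sqrt{\pi}}{a^{\frac{3}{2}}}.$$

The integral on the left is $-I$, so $I = \frac{2 \sqrt{\pi}}{a^{\frac{3}{2}}}$.

Setting $a = 4$:
$$I = \frac{\sqrt{\pi}}{4}.$$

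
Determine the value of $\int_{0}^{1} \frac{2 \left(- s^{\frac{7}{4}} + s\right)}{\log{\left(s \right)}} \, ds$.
$\log{\left(\frac{64}{121} \right)}$

Replace the exponent $1$ by a parameter $a$: let $I(a) = \int_{0}^{1} \frac{2 \left(- s^{\frac{7}{4}} + s^{a}\right)}{\log{\left(s \right)}} \, ds$.

Since $\dfrac{\partial}{\partial a}\,s^{a} = s^{a} \ln s$, the $\ln s$ in the denominator cancels and
$$\frac{dI}{da} = \int_{0}^{1} 2 s^{a} \, ds = 2 \left[\frac{s^{a+1}}{a+1}\right]_0^1 = \frac{2}{a + 1}.$$

Integrating with respect to $a$ gives $I(a) = \log{\left(\frac{16 \left(a + 1\right)^{2}}{121} \right)} + C$.

At $a = \frac{7}{4}$ the integrand is identically $0$, so $I(\frac{7}{4}) = 0$. The closed form gives $0$, hence $C = 0$.

Setting $a = 1$:
$$I = \log{\left(\frac{64}{121} \right)}.$$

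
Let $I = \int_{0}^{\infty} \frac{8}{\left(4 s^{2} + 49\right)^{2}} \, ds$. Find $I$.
$\frac{\pi}{343}$

Start from the standard arctangent integral
$$J(a) = \int_{0}^{\infty} \frac{1}{2 \left(a^{2} + s^{2}\right)} \, ds = \frac{\pi}{4 a}.$$

Differentiating under the integral sign with respect to $a$,
$$\frac{dJ}{da} = \int_{0}^{\infty} - \frac{a}{\left(a^{2} + s^{2}\right)^{2}} \, ds = - \frac{\pi}{4 a^{2}},$$
so $\int_{0}^{\infty} \frac{1}{2 \left(a^{2} + s^{2}\right)^{2}} \, ds = \frac{\pi}{8 a^{3}}$.

Setting $a = \frac{7}{2}$:
$$I = \frac{\pi}{343}.$$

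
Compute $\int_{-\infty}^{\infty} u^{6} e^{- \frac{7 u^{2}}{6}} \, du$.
$\frac{405 \sqrt{42} \sqrt{\pi}}{2401}$

Begin with the known integral
$$J(a) = \int_{-\infty}^{\infty} e^{- a u^{2}} \, du = \frac{\sqrt{\pi}}{\sqrt{a}}.$$

Differentiating under the integral sign brings down a factor of $(-u^2)$:
$$\frac{dJ}{da} = \int_{-\infty}^{\infty} - u^{2} e^{- a u^{2}} \, du = - \frac{\sqrt{\pi}}{2 a^{\frac{3}{2}}}.$$

Repeating $3$ times in total — each differentiation brings down another $(-u^2)$ — gives
$$\frac{d^{3}J}{da^{3}} = \int_{-\infty}^{\infty} - u^{6} e^{- a u^{2}} \, du = - \frac{15 \sqrt{\pi}}{8 a^{\frac{7}{2}}},$$
and the integrand here is $(-1)^{3}$ times the target integrand, so $I = (-1)^{3}\,\frac{d^{3}J}{da^{3}} = \frac{15 \sqrt{\pi}}{8 a^{\frac{7}{2}}}$.

Setting $a = \frac{7}{6}$:
$$I = \frac{405 \sqrt{42} \sqrt{\pi}}{2401}.$$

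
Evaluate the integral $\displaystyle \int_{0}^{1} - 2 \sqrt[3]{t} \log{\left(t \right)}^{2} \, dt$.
$- \frac{27}{16}$

Begin with the known integral
$$J(a) = \int_{0}^{1} - 2 t^{a} \, dt = - \frac{2}{a + 1}.$$

Differentiating under the integral sign brings down a factor of $\ln t$:
$$\frac{dJ}{da} = \int_{0}^{1} - 2 t^{a} \log{\left(t \right)} \, dt = \frac{2}{\left(a + 1\right)^{2}}.$$

Repeating twice in total — each differentiation brings down another $\ln t$ — gives
$$\frac{d^{2}J}{da^{2}} = \int_{0}^{1} - 2 t^{a} \log{\left(t \right)}^{2} \, dt = - \frac{4}{\left(a + 1\right)^{3}},$$
and the integrand here is exactly the target integrand, so $I = - \frac{4}{\left(a + 1\right)^{3}}$.

Setting $a = \frac{1}{3}$:
$$I = - \frac{27}{16}.$$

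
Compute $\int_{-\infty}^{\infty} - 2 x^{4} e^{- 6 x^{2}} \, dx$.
$- \frac{\sqrt{6} \sqrt{\pi}}{144}$

Consider the simpler parametrised integral
$$J(a) = \int_{-\infty}^{\infty} - 2 e^{- a x^{2}} \, dx = - \frac{2 \sqrt{\pi}}{\sqrt{a}}.$$

Differentiating under the integral sign brings down a factor of $(-x^2)$:
$$\frac{dJ}{da} = \int_{-\infty}^{\infty} 2 x^{2} e^{- a x^{2}} \, dx = \frac{\sqrt{\pi}}{a^{\frac{3}{2}}}.$$

Repeating twice in total — each differentiation brings down another $(-x^2)$ — gives
$$\frac{d^{2}J}{da^{2}} = \int_{-\infty}^{\infty} - 2 x^{4} e^{- a x^{2}} \, dx = - \frac{3 \sqrt{\pi}}{2 a^{\frac{5}{2}}},$$
and the integrand here is exactly the target integrand, so $I = - \frac{3 \sqrt{\pi}}{2 a^{\frac{5}{2}}}$.

Setting $a = 6$:
$$I = - \frac{\sqrt{6} \sqrt{\pi}}{144}.$$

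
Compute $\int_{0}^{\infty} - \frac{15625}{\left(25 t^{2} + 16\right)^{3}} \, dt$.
$- \frac{9375 \pi}{16384}$

Recall the elementary integral
$$J(a) = \int_{0}^{\infty} - \frac{1}{a^{2} + t^{2}} \, dt = - \frac{\pi}{2 a}.$$

Differentiating under the integral sign with respect to $a$,
$$\frac{dJ}{da} = \int_{0}^{\infty} \frac{2 a}{\left(a^{2} + t^{2}\right)^{2}} \, dt = \frac{\pi}{2 a^{2}},$$
so $\int_{0}^{\infty} - \frac{1}{\left(a^{2} + t^{2}\right)^{2}} \, dt = - \frac{\pi}{4 a^{3}}$.

Repeating — each differentiation of $1/(t^2+a^2)^j$ produces $-2ja/(t^2+a^2)^{j+1}$ — and dividing through by $-2ja$ at each step yields, after $2$ differentiations in total,
$$\int_{0}^{\infty} - \frac{1}{\left(a^{2} + t^{2}\right)^{3}} \, dt = - \frac{3 \pi}{16 a^{5}}.$$

Setting $a = \frac{4}{5}$:
$$I = - \frac{9375 \pi}{16384}.$$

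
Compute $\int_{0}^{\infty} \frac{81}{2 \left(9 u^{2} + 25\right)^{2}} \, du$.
$\frac{27 \pi}{1000}$

Recall the elementary integral
$$J(a) = \int_{0}^{\infty} \frac{1}{2 \left(a^{2} + u^{2}\right)} \, du = \frac{\pi}{4 a}.$$

Differentiating under the integral sign with respect to $a$,
$$\frac{dJ}{da} = \int_{0}^{\infty} - \frac{a}{\left(a^{2} + u^{2}\right)^{2}} \, du = - \frac{\pi}{4 a^{2}},$$
so $\int_{0}^{\infty} \frac{1}{2 \left(a^{2} + u^{2}\right)^{2}} \, du = \frac{\pi}{8 a^{3}}$.

Setting $a = \frac{5}{3}$:
$$I = \frac{27 \pi}{1000}.$$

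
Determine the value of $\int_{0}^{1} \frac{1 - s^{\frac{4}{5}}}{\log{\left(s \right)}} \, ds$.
$- \log{\left(\frac{9}{5} \right)}$

Introduce a parameter $a$ in the exponent: let $I(a) = \int_{0}^{1} \frac{1 - s^{a}}{\log{\left(s \right)}} \, ds$.

Since $\dfrac{\partial}{\partial a}\,s^{a} = s^{a} \ln s$, the $\ln s$ in the denominator cancels and
$$\frac{dI}{da} = \int_{0}^{1} -1 s^{a} \, ds = -1 \left[\frac{s^{a+1}}{a+1}\right]_0^1 = - \frac{1}{a + 1}.$$

Integrating with respect to $a$ gives $I(a) = - \log{\left(a + 1 \right)} + C$.

At $a = 0$ the integrand is identically $0$, so $I(0) = 0$. The closed form gives $0$, hence $C = 0$.

Setting $a = \frac{4}{5}$:
$$I = - \log{\left(\frac{9}{5} \right)}.$$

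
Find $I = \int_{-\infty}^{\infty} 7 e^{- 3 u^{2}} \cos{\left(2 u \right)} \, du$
$\frac{7 \sqrt{3} \sqrt{\pi}}{3 e^{\frac{1}{3}}}$

Define $I(b) = \int_{-\infty}^{\infty} 7 e^{- 3 u^{2}} \cos{\left(b u \right)} \, du$.

Differentiating under the integral sign,
$$I'(b) = \int_{-\infty}^{\infty} - 7 u e^{- 3 u^{2}} \sin{\left(b u \right)} \, du.$$

Integrate $\int_{-\infty}^{\infty} u \sin(b u)\, e^{- 3 u^{2}}\, du$ by parts with $w = \sin(b u)$ and $dv = u\, e^{- 3 u^{2}}\, du$, giving $v = - \frac{e^{- 3 u^{2}}}{6}$. The boundary term vanishes and
$$\int_{-\infty}^{\infty} u \sin(b u)\, e^{- 3 u^{2}}\, du = \frac{b}{6} \int_{-\infty}^{\infty} \cos(b u)\, e^{- 3 u^{2}}\, du,$$
so $I'(b) = - \frac{b}{6}\, I(b)$.

This is a separable first-order ODE; solving with the initial condition $I(0) = \int_{-\infty}^{\infty} 7 e^{- 3 u^{2}}\,du = \frac{7 \sqrt{3} \sqrt{\pi}}{3}$ gives
$$I(b) = \frac{7 \sqrt{3} \sqrt{\pi} e^{- \frac{b^{2}}{12}}}{3}.$$

Setting $b = 2$:
$$I = \frac{7 \sqrt{3} \sqrt{\pi}}{3 e^{\frac{1}{3}}}.$$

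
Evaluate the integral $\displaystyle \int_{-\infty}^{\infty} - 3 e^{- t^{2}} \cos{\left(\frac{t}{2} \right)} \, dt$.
$- \frac{3 \sqrt{\pi}}{e^{\frac{1}{16}}}$

Treat the cosine frequency as a parameter and define $I(b) = \int_{-\infty}^{\infty} - 3 e^{- t^{2}} \cos{\left(b t \right)} \, dt$.

Differentiating under the integral sign,
$$I'(b) = \int_{-\infty}^{\infty} 3 t e^{- t^{2}} \sin{\left(b t \right)} \, dt.$$

Integrate $\int_{-\infty}^{\infty} t \sin(b t)\, e^{- t^{2}}\, dt$ by parts with $u = \sin(b t)$ and $dv = t\, e^{- t^{2}}\, dt$, giving $v = - \frac{e^{- t^{2}}}{2}$. The boundary term vanishes and
$$\int_{-\infty}^{\infty} t \sin(b t)\, e^{- t^{2}}\, dt = \frac{b}{2} \int_{-\infty}^{\infty} \cos(b t)\, e^{- t^{2}}\, dt,$$
so $I'(b) = - \frac{b}{2}\, I(b)$.

This is a separable first-order ODE; solving with the initial condition $I(0) = \int_{-\infty}^{\infty} - 3 e^{- t^{2}}\,dt = - 3 \sqrt{\pi}$ gives
$$I(b) = - 3 \sqrt{\pi} e^{- \frac{b^{2}}{4}}.$$

Setting $b = \frac{1}{2}$:
$$I = - \frac{3 \sqrt{\pi}}{e^{\frac{1}{16}}}.$$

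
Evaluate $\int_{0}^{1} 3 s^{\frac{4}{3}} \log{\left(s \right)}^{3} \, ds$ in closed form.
$- \frac{1458}{2401}$

Begin with the known integral
$$J(a) = \int_{0}^{1} 3 s^{a} \, ds = \frac{3}{a + 1}.$$

Differentiating under the integral sign brings down a factor of $\ln s$:
$$\frac{dJ}{da} = \int_{0}^{1} 3 s^{a} \log{\left(s \right)} \, ds = - \frac{3}{\left(a + 1\right)^{2}}.$$

Repeating $3$ times in total — each differentiation brings down another $\ln s$ — gives
$$\frac{d^{3}J}{da^{3}} = \int_{0}^{1} 3 s^{a} \log{\left(s \right)}^{3} \, ds = - \frac{18}{\left(a + 1\right)^{4}},$$
and the integrand here is exactly the target integrand, so $I = - \frac{18}{\left(a + 1\right)^{4}}$.

Setting $a = \frac{4}{3}$:
$$I = - \frac{1458}{2401}.$$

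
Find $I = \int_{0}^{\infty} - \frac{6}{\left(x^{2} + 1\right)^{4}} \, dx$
$- \frac{15 \pi}{16}$

Begin with the known result
$$J(a) = \int_{0}^{\infty} - \frac{6}{a^{2} + x^{2}} \, dx = - \frac{3 \pi}{a}.$$

Differentiating under the integral sign with respect to $a$,
$$\frac{dJ}{da} = \int_{0}^{\infty} \frac{12 a}{\left(a^{2} + x^{2}\right)^{2}} \, dx = \frac{3 \pi}{a^{2}},$$
so $\int_{0}^{\infty} - \frac{6}{\left(a^{2} + x^{2}\right)^{2}} \, dx = - \frac{3 \pi}{2 a^{3}}$.

Repeating — each differentiation of $1/(x^2+a^2)^j$ produces $-2ja/(x^2+a^2)^{j+1}$ — and dividing through by $-2ja$ at each step yields, after $3$ differentiations in total,
$$\int_{0}^{\infty} - \frac{6}{\left(a^{2} + x^{2}\right)^{4}} \, dx = - \frac{15 \pi}{16 a^{7}}.$$

Setting $a = 1$:
$$I = - \frac{15 \pi}{16}.$$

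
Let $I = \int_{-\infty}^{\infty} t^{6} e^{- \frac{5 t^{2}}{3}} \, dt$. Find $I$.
$\frac{81 \sqrt{15} \sqrt{\pi}}{1000}$

Start from the elementary integral
$$J(a) = \int_{-\infty}^{\infty} e^{- a t^{2}} \, dt = \frac{\sqrt{\pi}}{\sqrt{a}}.$$

Differentiating under the integral sign brings down a factor of $(-t^2)$:
$$\frac{dJ}{da} = \int_{-\infty}^{\infty} - t^{2} e^{- a t^{2}} \, dt = - \frac{\sqrt{\pi}}{2 a^{\frac{3}{2}}}.$$

Repeating $3$ times in total — each differentiation brings down another $(-t^2)$ — gives
$$\frac{d^{3}J}{da^{3}} = \int_{-\infty}^{\infty} - t^{6} e^{- a t^{2}} \, dt = - \frac{15 \sqrt{\pi}}{8 a^{\frac{7}{2}}},$$
and the integrand here is $(-1)^{3}$ times the target integrand, so $I = (-1)^{3}\,\frac{d^{3}J}{da^{3}} = \frac{15 \sqrt{\pi}}{8 a^{\frac{7}{2}}}$.

Setting $a = \frac{5}{3}$:
$$I = \frac{81 \sqrt{15} \sqrt{\pi}}{1000}.$$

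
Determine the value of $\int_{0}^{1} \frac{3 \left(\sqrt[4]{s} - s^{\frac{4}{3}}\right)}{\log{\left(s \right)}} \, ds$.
$- \log{\left(\frac{21952}{3375} \right)}$

Consider the one-parameter family: let $I(a) = \int_{0}^{1} \frac{3 \left(\sqrt[4]{s} - s^{a}\right)}{\log{\left(s \right)}} \, ds$.

Since $\dfrac{\partial}{\partial a}\,s^{a} = s^{a} \ln s$, the $\ln s$ in the denominator cancels and
$$\frac{dI}{da} = \int_{0}^{1} -3 s^{a} \, ds = -3 \left[\frac{s^{a+1}}{a+1}\right]_0^1 = - \frac{3}{a + 1}.$$

Integrating with respect to $a$ gives $I(a) = - \log{\left(\frac{64 \left(a + 1\right)^{3}}{125} \right)} + C$.

At $a = \frac{1}{4}$ the integrand is identically $0$, so $I(\frac{1}{4}) = 0$. The closed form gives $0$, hence $C = 0$.

Setting $a = \frac{4}{3}$:
$$I = - \log{\left(\frac{21952}{3375} \right)}.$$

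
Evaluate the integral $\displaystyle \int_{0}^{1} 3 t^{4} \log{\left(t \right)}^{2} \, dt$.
$\frac{6}{125}$

Start from the elementary integral
$$J(a) = \int_{0}^{1} 3 t^{a} \, dt = \frac{3}{a + 1}.$$

Differentiating under the integral sign brings down a factor of $\ln t$:
$$\frac{dJ}{da} = \int_{0}^{1} 3 t^{a} \log{\left(t \right)} \, dt = - \frac{3}{\left(a + 1\right)^{2}}.$$

Repeating twice in total — each differentiation brings down another $\ln t$ — gives
$$\frac{d^{2}J}{da^{2}} = \int_{0}^{1} 3 t^{a} \log{\left(t \right)}^{2} \, dt = \frac{6}{\left(a + 1\right)^{3}},$$
and the integrand here is exactly the target integrand, so $I = \frac{6}{\left(a + 1\right)^{3}}$.

Setting $a = 4$:
$$I = \frac{6}{125}.$$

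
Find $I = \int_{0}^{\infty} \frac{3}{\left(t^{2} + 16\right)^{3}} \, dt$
$\frac{9 \pi}{16384}$

Start from the standard arctangent integral
$$J(a) = \int_{0}^{\infty} \frac{3}{a^{2} + t^{2}} \, dt = \frac{3 \pi}{2 a}.$$

Differentiating under the integral sign with respect to $a$,
$$\frac{dJ}{da} = \int_{0}^{\infty} - \frac{6 a}{\left(a^{2} + t^{2}\right)^{2}} \, dt = - \frac{3 \pi}{2 a^{2}},$$
so $\int_{0}^{\infty} \frac{3}{\left(a^{2} + t^{2}\right)^{2}} \, dt = \frac{3 \pi}{4 a^{3}}$.

Repeating — each differentiation of $1/(t^2+a^2)^j$ produces $-2ja/(t^2+a^2)^{j+1}$ — and dividing through by $-2ja$ at each step yields, after $2$ differentiations in total,
$$\int_{0}^{\infty} \frac{3}{\left(a^{2} + t^{2}\right)^{3}} \, dt = \frac{9 \pi}{16 a^{5}}.$$

Setting $a = 4$:
$$I = \frac{9 \pi}{16384}.$$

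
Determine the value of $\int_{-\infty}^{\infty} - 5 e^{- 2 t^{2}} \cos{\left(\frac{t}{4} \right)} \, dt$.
$- \frac{5 \sqrt{2} \sqrt{\pi}}{2 e^{\frac{1}{128}}}$

Let $b$ denote the cosine frequency and define $I(b) = \int_{-\infty}^{\infty} - 5 e^{- 2 t^{2}} \cos{\left(b t \right)} \, dt$.

Differentiating under the integral sign,
$$I'(b) = \int_{-\infty}^{\infty} 5 t e^{- 2 t^{2}} \sin{\left(b t \right)} \, dt.$$

Integrate $\int_{-\infty}^{\infty} t \sin(b t)\, e^{- 2 t^{2}}\, dt$ by parts with $u = \sin(b t)$ and $dv = t\, e^{- 2 t^{2}}\, dt$, giving $v = - \frac{e^{- 2 t^{2}}}{4}$. The boundary term vanishes and
$$\int_{-\infty}^{\infty} t \sin(b t)\, e^{- 2 t^{2}}\, dt = \frac{b}{4} \int_{-\infty}^{\infty} \cos(b t)\, e^{- 2 t^{2}}\, dt,$$
so $I'(b) = - \frac{b}{4}\, I(b)$.

This is a separable first-order ODE; solving with the initial condition $I(0) = \int_{-\infty}^{\infty} - 5 e^{- 2 t^{2}}\,dt = - \frac{5 \sqrt{2} \sqrt{\pi}}{2}$ gives
$$I(b) = - \frac{5 \sqrt{2} \sqrt{\pi} e^{- \frac{b^{2}}{8}}}{2}.$$

Setting $b = \frac{1}{4}$:
$$I = - \frac{5 \sqrt{2} \sqrt{\pi}}{2 e^{\frac{1}{128}}}.$$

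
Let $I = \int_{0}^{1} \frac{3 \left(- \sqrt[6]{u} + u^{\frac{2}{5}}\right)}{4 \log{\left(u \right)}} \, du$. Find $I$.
$- \frac{3 \log{\left(5 \right)}}{4} + \frac{3 \log{\left(6 \right)}}{4}$

Replace the exponent $\frac{2}{5}$ by a parameter $a$: let $I(a) = \int_{0}^{1} \frac{3 \left(- \sqrt[6]{u} + u^{a}\right)}{4 \log{\left(u \right)}} \, du$.

Since $\dfrac{\partial}{\partial a}\,u^{a} = u^{a} \ln u$, the $\ln u$ in the denominator cancels and
$$\frac{dI}{da} = \int_{0}^{1} \frac{3}{4} u^{a} \, du = \frac{3}{4} \left[\frac{u^{a+1}}{a+1}\right]_0^1 = \frac{3}{4 \left(a + 1\right)}.$$

Integrating with respect to $a$ gives $I(a) = \log{\left(\frac{6^{\frac{3}{4}} \sqrt[4]{7} \left(a + 1\right)^{\frac{3}{4}}}{7} \right)} + C$.

At $a = \frac{1}{6}$ the integrand is identically $0$, so $I(\frac{1}{6}) = 0$. The closed form gives $0$, hence $C = 0$.

Setting $a = \frac{2}{5}$:
$$I = - \frac{3 \log{\left(5 \right)}}{4} + \frac{3 \log{\left(6 \right)}}{4}.$$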